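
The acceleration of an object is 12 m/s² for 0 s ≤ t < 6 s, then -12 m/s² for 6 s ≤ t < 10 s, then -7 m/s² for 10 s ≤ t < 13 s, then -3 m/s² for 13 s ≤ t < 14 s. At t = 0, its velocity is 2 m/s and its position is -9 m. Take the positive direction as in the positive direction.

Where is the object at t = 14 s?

469 m

On each constant-a segment, Δv = aΔt and Δx = v₀Δt + ½aΔt²; chain segment to segment.
0–6 s: v starts 2 m/s; Δx = 2·6 + ½·12·6² = 228 m; v ends 74 m/s.
6–10 s: v starts 74 m/s; Δx = 74·4 + ½·-12·4² = 200 m; v ends 26 m/s.
10–13 s: v starts 26 m/s; Δx = 26·3 + ½·-7·3² = 46.5 m; v ends 5 m/s.
13–14 s: v starts 5 m/s; Δx = 5·1 + ½·-3·1² = 3.5 m; v ends 2 m/s.
x(14) = -9 + Σ Δx = 469 m.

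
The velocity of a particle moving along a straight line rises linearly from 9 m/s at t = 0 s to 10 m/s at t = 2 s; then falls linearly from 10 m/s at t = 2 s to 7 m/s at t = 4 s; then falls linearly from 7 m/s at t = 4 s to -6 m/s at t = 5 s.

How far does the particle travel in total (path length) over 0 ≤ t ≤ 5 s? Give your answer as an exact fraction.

1021/26 m

Distance (not displacement) is the total path length: add the absolute areas under v-t.
0–2 s: |½(9 + 10)(2)| = 19 m
2–4 s: |½(10 + 7)(2)| = 17 m
4–5 s: v = 0 at t = 59/13 s; triangle areas 49/26 + 18/13 = 85/26 m
Total distance = 1021/26 m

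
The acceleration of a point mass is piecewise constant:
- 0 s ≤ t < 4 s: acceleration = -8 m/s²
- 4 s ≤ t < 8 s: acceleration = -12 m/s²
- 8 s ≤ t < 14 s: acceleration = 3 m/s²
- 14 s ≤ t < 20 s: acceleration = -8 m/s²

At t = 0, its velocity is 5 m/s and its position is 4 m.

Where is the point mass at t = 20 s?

-1126 m

On each constant-a segment, Δv = aΔt and Δx = v₀Δt + ½aΔt²; chain segment to segment.
0–4 s: v starts 5 m/s; Δx = 5·4 + ½·-8·4² = -44 m; v ends -27 m/s.
4–8 s: v starts -27 m/s; Δx = -27·4 + ½·-12·4² = -204 m; v ends -75 m/s.
8–14 s: v starts -75 m/s; Δx = -75·6 + ½·3·6² = -396 m; v ends -57 m/s.
14–20 s: v starts -57 m/s; Δx = -57·6 + ½·-8·6² = -486 m; v ends -105 m/s.
x(20) = 4 + Σ Δx = -1126 m.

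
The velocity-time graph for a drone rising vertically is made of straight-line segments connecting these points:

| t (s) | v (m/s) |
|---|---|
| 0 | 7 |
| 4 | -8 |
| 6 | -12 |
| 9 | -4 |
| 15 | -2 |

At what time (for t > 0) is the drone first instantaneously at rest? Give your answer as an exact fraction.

v changes sign on 0–4 s (from 7 to -8); the graph is linear there, so v = 0 at t = 0 + (-7)·(4 − 0)/(-8 − 7) = 28/15 s.

t = 28/15 s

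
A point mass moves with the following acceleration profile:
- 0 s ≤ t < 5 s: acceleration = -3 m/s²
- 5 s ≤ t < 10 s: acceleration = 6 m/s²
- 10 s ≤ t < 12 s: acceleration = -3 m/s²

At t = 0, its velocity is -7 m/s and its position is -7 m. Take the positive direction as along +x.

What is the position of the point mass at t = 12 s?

On each constant-a segment, Δv = aΔt and Δx = v₀Δt + ½aΔt²; chain segment to segment.
0–5 s: v starts -7 m/s; Δx = -7·5 + ½·-3·5² = -72.5 m; v ends -22 m/s.
5–10 s: v starts -22 m/s; Δx = -22·5 + ½·6·5² = -35 m; v ends 8 m/s.
10–12 s: v starts 8 m/s; Δx = 8·2 + ½·-3·2² = 10 m; v ends 2 m/s.
x(12) = -7 + Σ Δx = -104.5 m.

-104.5 m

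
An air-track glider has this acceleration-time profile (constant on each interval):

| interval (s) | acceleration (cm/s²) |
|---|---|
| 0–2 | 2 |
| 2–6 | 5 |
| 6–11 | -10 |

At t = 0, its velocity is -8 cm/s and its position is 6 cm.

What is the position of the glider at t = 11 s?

-27 cm

On each constant-a segment, Δv = aΔt and Δx = v₀Δt + ½aΔt²; chain segment to segment.
0–2 s: v starts -8 cm/s; Δx = -8·2 + ½·2·2² = -12 cm; v ends -4 cm/s.
2–6 s: v starts -4 cm/s; Δx = -4·4 + ½·5·4² = 24 cm; v ends 16 cm/s.
6–11 s: v starts 16 cm/s; Δx = 16·5 + ½·-10·5² = -45 cm; v ends -34 cm/s.
x(11) = 6 + Σ Δx = -27 cm.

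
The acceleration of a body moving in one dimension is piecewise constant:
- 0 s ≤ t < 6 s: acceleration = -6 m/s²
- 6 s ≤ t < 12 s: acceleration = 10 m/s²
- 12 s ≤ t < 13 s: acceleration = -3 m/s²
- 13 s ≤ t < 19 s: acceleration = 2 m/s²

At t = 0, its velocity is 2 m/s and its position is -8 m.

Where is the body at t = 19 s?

On each constant-a segment, Δv = aΔt and Δx = v₀Δt + ½aΔt²; chain segment to segment.
0–6 s: v starts 2 m/s; Δx = 2·6 + ½·-6·6² = -96 m; v ends -34 m/s.
6–12 s: v starts -34 m/s; Δx = -34·6 + ½·10·6² = -24 m; v ends 26 m/s.
12–13 s: v starts 26 m/s; Δx = 26·1 + ½·-3·1² = 24.5 m; v ends 23 m/s.
13–19 s: v starts 23 m/s; Δx = 23·6 + ½·2·6² = 174 m; v ends 35 m/s.
x(19) = -8 + Σ Δx = 70.5 m.

70.5 m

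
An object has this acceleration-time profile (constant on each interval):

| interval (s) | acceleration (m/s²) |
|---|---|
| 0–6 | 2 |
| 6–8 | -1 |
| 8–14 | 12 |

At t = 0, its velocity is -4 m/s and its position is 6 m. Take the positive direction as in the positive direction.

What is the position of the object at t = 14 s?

284 m

On each constant-a segment, Δv = aΔt and Δx = v₀Δt + ½aΔt²; chain segment to segment.
0–6 s: v starts -4 m/s; Δx = -4·6 + ½·2·6² = 12 m; v ends 8 m/s.
6–8 s: v starts 8 m/s; Δx = 8·2 + ½·-1·2² = 14 m; v ends 6 m/s.
8–14 s: v starts 6 m/s; Δx = 6·6 + ½·12·6² = 252 m; v ends 78 m/s.
x(14) = 6 + Σ Δx = 284 m.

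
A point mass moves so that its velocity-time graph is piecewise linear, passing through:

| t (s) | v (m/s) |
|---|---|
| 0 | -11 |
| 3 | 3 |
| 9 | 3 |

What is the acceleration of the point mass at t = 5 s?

0 m/s²

Acceleration is the slope of the v-t graph on 3–9 s: (3 − 3)/(9 − 3) = 0 m/s².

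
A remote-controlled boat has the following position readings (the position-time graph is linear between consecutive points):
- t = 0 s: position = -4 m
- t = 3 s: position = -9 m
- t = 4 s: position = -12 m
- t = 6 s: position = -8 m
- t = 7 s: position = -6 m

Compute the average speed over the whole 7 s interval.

2 m/s

Average speed = (total path length)/(elapsed time); on a piecewise-linear x-t graph the path length is Σ|Δx|.
0–3 s: |Δx| = |-9 − -4| = 5 m
3–4 s: |Δx| = |-12 − -9| = 3 m
4–6 s: |Δx| = |-8 − -12| = 4 m
6–7 s: |Δx| = |-6 − -8| = 2 m
Total path = 14 m; average speed = 14/7 = 2 m/s.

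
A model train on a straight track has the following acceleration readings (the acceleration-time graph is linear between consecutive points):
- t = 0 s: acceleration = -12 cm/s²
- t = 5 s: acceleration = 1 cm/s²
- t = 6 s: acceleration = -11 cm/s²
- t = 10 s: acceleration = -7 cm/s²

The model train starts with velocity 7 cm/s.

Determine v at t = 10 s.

-61.5 cm/s

Δv equals the area under the a-t graph; then v = v₀ + Δv.
0–5 s: ½(-12 + 1)(5) = -27.5 cm/s
5–6 s: ½(1 + -11)(1) = -5 cm/s
6–10 s: ½(-11 + -7)(4) = -36 cm/s
Δv = -68.5 cm/s, so v(10) = 7 + (-68.5) = -61.5 cm/s.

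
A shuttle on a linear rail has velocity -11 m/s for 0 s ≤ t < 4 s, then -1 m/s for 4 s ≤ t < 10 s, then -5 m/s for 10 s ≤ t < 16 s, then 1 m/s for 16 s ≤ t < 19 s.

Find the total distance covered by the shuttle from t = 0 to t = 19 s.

Total distance travelled is ∫|v| dt — sum the magnitudes of each area piece.
0–4 s: |-11| × 4 = 44 m
4–10 s: |-1| × 6 = 6 m
10–16 s: |-5| × 6 = 30 m
16–19 s: |1| × 3 = 3 m
Total distance = 83 m

83 m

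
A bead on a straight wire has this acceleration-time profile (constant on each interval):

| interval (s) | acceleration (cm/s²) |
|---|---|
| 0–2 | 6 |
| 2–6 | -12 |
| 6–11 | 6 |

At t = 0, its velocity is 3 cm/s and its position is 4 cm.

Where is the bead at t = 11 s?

On each constant-a segment, Δv = aΔt and Δx = v₀Δt + ½aΔt²; chain segment to segment.
0–2 s: v starts 3 cm/s; Δx = 3·2 + ½·6·2² = 18 cm; v ends 15 cm/s.
2–6 s: v starts 15 cm/s; Δx = 15·4 + ½·-12·4² = -36 cm; v ends -33 cm/s.
6–11 s: v starts -33 cm/s; Δx = -33·5 + ½·6·5² = -90 cm; v ends -3 cm/s.
x(11) = 4 + Σ Δx = -104 cm.

-104 cm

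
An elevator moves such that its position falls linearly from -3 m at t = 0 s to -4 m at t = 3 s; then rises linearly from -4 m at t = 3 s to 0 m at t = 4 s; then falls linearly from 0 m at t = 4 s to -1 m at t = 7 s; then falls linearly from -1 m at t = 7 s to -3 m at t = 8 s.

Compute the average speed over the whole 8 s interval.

Average speed = (total path length)/(elapsed time); on a piecewise-linear x-t graph the path length is Σ|Δx|.
0–3 s: |Δx| = |-4 − -3| = 1 m
3–4 s: |Δx| = |0 − -4| = 4 m
4–7 s: |Δx| = |-1 − 0| = 1 m
7–8 s: |Δx| = |-3 − -1| = 2 m
Total path = 8 m; average speed = 8/8 = 1 m/s.

1 m/s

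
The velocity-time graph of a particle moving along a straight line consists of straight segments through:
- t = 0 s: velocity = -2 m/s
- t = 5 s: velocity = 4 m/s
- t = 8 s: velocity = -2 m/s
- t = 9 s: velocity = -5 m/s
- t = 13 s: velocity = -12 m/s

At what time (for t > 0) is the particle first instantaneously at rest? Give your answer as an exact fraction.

t = 5/3 s

v changes sign on 0–5 s (from -2 to 4); the graph is linear there, so v = 0 at t = 0 + (2)·(5 − 0)/(4 − -2) = 5/3 s.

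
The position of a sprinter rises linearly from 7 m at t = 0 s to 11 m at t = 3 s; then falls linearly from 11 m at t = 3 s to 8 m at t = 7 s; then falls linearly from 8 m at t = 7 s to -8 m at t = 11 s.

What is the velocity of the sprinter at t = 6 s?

-0.75 m/s

Velocity is the slope of the x-t graph on 3–7 s: (8 − 11)/(7 − 3) = -0.75 m/s.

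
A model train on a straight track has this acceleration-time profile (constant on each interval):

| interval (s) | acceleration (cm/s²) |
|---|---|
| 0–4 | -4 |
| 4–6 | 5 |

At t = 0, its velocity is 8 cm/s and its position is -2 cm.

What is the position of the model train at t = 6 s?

-8 cm

On each constant-a segment, Δv = aΔt and Δx = v₀Δt + ½aΔt²; chain segment to segment.
0–4 s: v starts 8 cm/s; Δx = 8·4 + ½·-4·4² = 0 cm; v ends -8 cm/s.
4–6 s: v starts -8 cm/s; Δx = -8·2 + ½·5·2² = -6 cm; v ends 2 cm/s.
x(6) = -2 + Σ Δx = -8 cm.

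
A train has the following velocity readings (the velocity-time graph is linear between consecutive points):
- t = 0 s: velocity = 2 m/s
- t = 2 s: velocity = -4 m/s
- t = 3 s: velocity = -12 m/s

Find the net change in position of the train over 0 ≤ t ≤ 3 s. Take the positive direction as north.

Net displacement equals the area under the velocity-time graph (areas below the axis count negative).
0–2 s: ½(2 + -4)(2) = -2 m
2–3 s: ½(-4 + -12)(1) = -8 m
Net displacement = -10 m

-10 m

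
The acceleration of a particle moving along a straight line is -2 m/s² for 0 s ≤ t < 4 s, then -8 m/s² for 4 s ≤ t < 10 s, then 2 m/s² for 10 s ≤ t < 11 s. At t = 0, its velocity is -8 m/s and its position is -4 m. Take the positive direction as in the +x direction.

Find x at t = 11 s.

-355 m

On each constant-a segment, Δv = aΔt and Δx = v₀Δt + ½aΔt²; chain segment to segment.
0–4 s: v starts -8 m/s; Δx = -8·4 + ½·-2·4² = -48 m; v ends -16 m/s.
4–10 s: v starts -16 m/s; Δx = -16·6 + ½·-8·6² = -240 m; v ends -64 m/s.
10–11 s: v starts -64 m/s; Δx = -64·1 + ½·2·1² = -63 m; v ends -62 m/s.
x(11) = -4 + Σ Δx = -355 m.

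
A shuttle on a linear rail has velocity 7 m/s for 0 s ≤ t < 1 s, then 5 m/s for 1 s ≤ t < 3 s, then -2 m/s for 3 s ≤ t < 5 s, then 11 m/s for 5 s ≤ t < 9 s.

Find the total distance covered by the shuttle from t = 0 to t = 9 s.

65 m

Distance (not displacement) is the total path length: add the absolute areas under v-t.
0–1 s: |7| × 1 = 7 m
1–3 s: |5| × 2 = 10 m
3–5 s: |-2| × 2 = 4 m
5–9 s: |11| × 4 = 44 m
Total distance = 65 m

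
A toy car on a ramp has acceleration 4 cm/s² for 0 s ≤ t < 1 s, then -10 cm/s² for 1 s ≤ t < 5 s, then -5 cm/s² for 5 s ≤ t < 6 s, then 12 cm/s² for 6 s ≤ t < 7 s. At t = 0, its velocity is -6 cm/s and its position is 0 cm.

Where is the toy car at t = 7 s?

-177.5 cm

On each constant-a segment, Δv = aΔt and Δx = v₀Δt + ½aΔt²; chain segment to segment.
0–1 s: v starts -6 cm/s; Δx = -6·1 + ½·4·1² = -4 cm; v ends -2 cm/s.
1–5 s: v starts -2 cm/s; Δx = -2·4 + ½·-10·4² = -88 cm; v ends -42 cm/s.
5–6 s: v starts -42 cm/s; Δx = -42·1 + ½·-5·1² = -44.5 cm; v ends -47 cm/s.
6–7 s: v starts -47 cm/s; Δx = -47·1 + ½·12·1² = -41 cm; v ends -35 cm/s.
x(7) = 0 + Σ Δx = -177.5 cm.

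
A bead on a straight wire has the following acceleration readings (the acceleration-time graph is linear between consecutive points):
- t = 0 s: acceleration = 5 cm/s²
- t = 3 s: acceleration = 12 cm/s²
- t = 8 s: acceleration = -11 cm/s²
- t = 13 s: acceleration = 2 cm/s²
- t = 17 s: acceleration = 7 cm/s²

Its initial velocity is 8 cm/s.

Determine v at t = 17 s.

31.5 cm/s

Δv equals the area under the a-t graph; then v = v₀ + Δv.
0–3 s: ½(5 + 12)(3) = 25.5 cm/s
3–8 s: ½(12 + -11)(5) = 2.5 cm/s
8–13 s: ½(-11 + 2)(5) = -22.5 cm/s
13–17 s: ½(2 + 7)(4) = 18 cm/s
Δv = 23.5 cm/s, so v(17) = 8 + (23.5) = 31.5 cm/s.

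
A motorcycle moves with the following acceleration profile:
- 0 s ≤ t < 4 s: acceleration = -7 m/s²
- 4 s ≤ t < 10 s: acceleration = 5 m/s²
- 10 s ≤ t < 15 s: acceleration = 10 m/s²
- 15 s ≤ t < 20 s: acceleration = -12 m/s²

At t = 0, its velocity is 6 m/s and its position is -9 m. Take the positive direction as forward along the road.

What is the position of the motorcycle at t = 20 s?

222 m

On each constant-a segment, Δv = aΔt and Δx = v₀Δt + ½aΔt²; chain segment to segment.
0–4 s: v starts 6 m/s; Δx = 6·4 + ½·-7·4² = -32 m; v ends -22 m/s.
4–10 s: v starts -22 m/s; Δx = -22·6 + ½·5·6² = -42 m; v ends 8 m/s.
10–15 s: v starts 8 m/s; Δx = 8·5 + ½·10·5² = 165 m; v ends 58 m/s.
15–20 s: v starts 58 m/s; Δx = 58·5 + ½·-12·5² = 140 m; v ends -2 m/s.
x(20) = -9 + Σ Δx = 222 m.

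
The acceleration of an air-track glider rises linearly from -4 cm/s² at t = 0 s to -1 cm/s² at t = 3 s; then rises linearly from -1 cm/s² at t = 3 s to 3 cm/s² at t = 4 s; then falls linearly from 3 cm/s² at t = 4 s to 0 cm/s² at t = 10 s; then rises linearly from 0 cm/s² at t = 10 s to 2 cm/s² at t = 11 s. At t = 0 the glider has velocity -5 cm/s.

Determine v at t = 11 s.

Δv equals the area under the a-t graph; then v = v₀ + Δv.
0–3 s: ½(-4 + -1)(3) = -7.5 cm/s
3–4 s: ½(-1 + 3)(1) = 1 cm/s
4–10 s: ½(3 + 0)(6) = 9 cm/s
10–11 s: ½(0 + 2)(1) = 1 cm/s
Δv = 3.5 cm/s, so v(11) = -5 + (3.5) = -1.5 cm/s.

-1.5 cm/s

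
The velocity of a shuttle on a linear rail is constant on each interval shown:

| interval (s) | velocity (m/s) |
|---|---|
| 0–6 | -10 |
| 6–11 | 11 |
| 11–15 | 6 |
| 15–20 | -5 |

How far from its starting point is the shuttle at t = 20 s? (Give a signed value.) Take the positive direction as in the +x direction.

-6 m

Net displacement equals the area under the velocity-time graph (areas below the axis count negative).
0–6 s: -10 × 6 = -60 m
6–11 s: 11 × 5 = 55 m
11–15 s: 6 × 4 = 24 m
15–20 s: -5 × 5 = -25 m
Net displacement = -6 m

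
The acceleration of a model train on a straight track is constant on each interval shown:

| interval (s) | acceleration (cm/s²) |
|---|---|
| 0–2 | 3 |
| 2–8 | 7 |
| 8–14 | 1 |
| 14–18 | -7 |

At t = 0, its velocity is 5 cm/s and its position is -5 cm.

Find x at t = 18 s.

On each constant-a segment, Δv = aΔt and Δx = v₀Δt + ½aΔt²; chain segment to segment.
0–2 s: v starts 5 cm/s; Δx = 5·2 + ½·3·2² = 16 cm; v ends 11 cm/s.
2–8 s: v starts 11 cm/s; Δx = 11·6 + ½·7·6² = 192 cm; v ends 53 cm/s.
8–14 s: v starts 53 cm/s; Δx = 53·6 + ½·1·6² = 336 cm; v ends 59 cm/s.
14–18 s: v starts 59 cm/s; Δx = 59·4 + ½·-7·4² = 180 cm; v ends 31 cm/s.
x(18) = -5 + Σ Δx = 719 cm.

719 cm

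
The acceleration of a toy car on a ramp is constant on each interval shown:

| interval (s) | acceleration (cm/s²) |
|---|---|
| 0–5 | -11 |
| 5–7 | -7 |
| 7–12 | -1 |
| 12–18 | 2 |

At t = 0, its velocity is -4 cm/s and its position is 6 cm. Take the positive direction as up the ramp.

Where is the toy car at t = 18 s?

On each constant-a segment, Δv = aΔt and Δx = v₀Δt + ½aΔt²; chain segment to segment.
0–5 s: v starts -4 cm/s; Δx = -4·5 + ½·-11·5² = -157.5 cm; v ends -59 cm/s.
5–7 s: v starts -59 cm/s; Δx = -59·2 + ½·-7·2² = -132 cm; v ends -73 cm/s.
7–12 s: v starts -73 cm/s; Δx = -73·5 + ½·-1·5² = -377.5 cm; v ends -78 cm/s.
12–18 s: v starts -78 cm/s; Δx = -78·6 + ½·2·6² = -432 cm; v ends -66 cm/s.
x(18) = 6 + Σ Δx = -1093 cm.

-1093 cm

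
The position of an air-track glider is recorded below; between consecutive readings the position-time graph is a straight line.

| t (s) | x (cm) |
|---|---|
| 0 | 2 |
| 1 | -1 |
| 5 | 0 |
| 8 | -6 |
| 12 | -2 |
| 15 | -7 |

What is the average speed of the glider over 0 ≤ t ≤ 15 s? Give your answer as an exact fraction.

19/15 cm/s

Average speed = (total path length)/(elapsed time); on a piecewise-linear x-t graph the path length is Σ|Δx|.
0–1 s: |Δx| = |-1 − 2| = 3 cm
1–5 s: |Δx| = |0 − -1| = 1 cm
5–8 s: |Δx| = |-6 − 0| = 6 cm
8–12 s: |Δx| = |-2 − -6| = 4 cm
12–15 s: |Δx| = |-7 − -2| = 5 cm
Total path = 19 cm; average speed = 19/15 = 19/15 cm/s.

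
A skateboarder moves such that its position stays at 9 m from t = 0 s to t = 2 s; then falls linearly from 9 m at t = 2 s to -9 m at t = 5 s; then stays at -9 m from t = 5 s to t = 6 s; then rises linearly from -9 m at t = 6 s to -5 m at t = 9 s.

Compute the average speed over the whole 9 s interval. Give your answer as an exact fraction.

22/9 m/s

Average speed = (total path length)/(elapsed time); on a piecewise-linear x-t graph the path length is Σ|Δx|.
0–2 s: |Δx| = |9 − 9| = 0 m
2–5 s: |Δx| = |-9 − 9| = 18 m
5–6 s: |Δx| = |-9 − -9| = 0 m
6–9 s: |Δx| = |-5 − -9| = 4 m
Total path = 22 m; average speed = 22/9 = 22/9 m/s.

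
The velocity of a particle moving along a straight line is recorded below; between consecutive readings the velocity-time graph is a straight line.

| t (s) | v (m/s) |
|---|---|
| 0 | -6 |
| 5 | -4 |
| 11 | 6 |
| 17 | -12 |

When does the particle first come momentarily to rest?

v changes sign on 5–11 s (from -4 to 6); the graph is linear there, so v = 0 at t = 5 + (4)·(11 − 5)/(6 − -4) = 7.4 s.

t = 7.4 s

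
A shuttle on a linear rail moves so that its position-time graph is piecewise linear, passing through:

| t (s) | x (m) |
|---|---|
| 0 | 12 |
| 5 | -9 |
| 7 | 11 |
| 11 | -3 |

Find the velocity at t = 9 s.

-3.5 m/s

Velocity is the slope of the x-t graph on 7–11 s: (-3 − 11)/(11 − 7) = -3.5 m/s.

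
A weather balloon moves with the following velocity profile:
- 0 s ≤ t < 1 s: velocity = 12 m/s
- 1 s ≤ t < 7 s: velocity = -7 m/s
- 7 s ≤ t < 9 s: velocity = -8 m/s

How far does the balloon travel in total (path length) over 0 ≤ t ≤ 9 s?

70 m

Total distance travelled is ∫|v| dt — sum the magnitudes of each area piece.
0–1 s: |12| × 1 = 12 m
1–7 s: |-7| × 6 = 42 m
7–9 s: |-8| × 2 = 16 m
Total distance = 70 m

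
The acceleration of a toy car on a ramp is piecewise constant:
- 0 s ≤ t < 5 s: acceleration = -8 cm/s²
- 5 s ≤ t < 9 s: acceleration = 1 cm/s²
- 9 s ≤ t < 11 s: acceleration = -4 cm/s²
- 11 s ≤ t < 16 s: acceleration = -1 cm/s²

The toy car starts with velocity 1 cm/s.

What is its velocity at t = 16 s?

Δv equals the area under the a-t graph; then v = v₀ + Δv.
0–5 s: -8 × 5 = -40 cm/s
5–9 s: 1 × 4 = 4 cm/s
9–11 s: -4 × 2 = -8 cm/s
11–16 s: -1 × 5 = -5 cm/s
Δv = -49 cm/s, so v(16) = 1 + (-49) = -48 cm/s.

-48 cm/s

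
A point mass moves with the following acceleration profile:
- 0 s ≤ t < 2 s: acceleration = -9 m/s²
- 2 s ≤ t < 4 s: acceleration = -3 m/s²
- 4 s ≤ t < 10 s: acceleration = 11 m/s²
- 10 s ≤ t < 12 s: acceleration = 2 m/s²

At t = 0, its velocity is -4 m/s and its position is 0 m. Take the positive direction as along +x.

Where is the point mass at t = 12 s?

On each constant-a segment, Δv = aΔt and Δx = v₀Δt + ½aΔt²; chain segment to segment.
0–2 s: v starts -4 m/s; Δx = -4·2 + ½·-9·2² = -26 m; v ends -22 m/s.
2–4 s: v starts -22 m/s; Δx = -22·2 + ½·-3·2² = -50 m; v ends -28 m/s.
4–10 s: v starts -28 m/s; Δx = -28·6 + ½·11·6² = 30 m; v ends 38 m/s.
10–12 s: v starts 38 m/s; Δx = 38·2 + ½·2·2² = 80 m; v ends 42 m/s.
x(12) = 0 + Σ Δx = 34 m.

34 m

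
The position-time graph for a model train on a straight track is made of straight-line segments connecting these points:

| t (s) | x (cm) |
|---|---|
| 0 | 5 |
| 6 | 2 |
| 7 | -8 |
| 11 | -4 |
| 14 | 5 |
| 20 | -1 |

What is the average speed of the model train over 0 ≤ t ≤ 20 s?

1.6 cm/s

Average speed = (total path length)/(elapsed time); on a piecewise-linear x-t graph the path length is Σ|Δx|.
0–6 s: |Δx| = |2 − 5| = 3 cm
6–7 s: |Δx| = |-8 − 2| = 10 cm
7–11 s: |Δx| = |-4 − -8| = 4 cm
11–14 s: |Δx| = |5 − -4| = 9 cm
14–20 s: |Δx| = |-1 − 5| = 6 cm
Total path = 32 cm; average speed = 32/20 = 1.6 cm/s.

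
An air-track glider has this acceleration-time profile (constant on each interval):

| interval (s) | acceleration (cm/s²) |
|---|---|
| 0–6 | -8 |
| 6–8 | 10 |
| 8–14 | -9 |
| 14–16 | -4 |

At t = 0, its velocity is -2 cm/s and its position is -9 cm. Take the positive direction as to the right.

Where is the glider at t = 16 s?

-763 cm

On each constant-a segment, Δv = aΔt and Δx = v₀Δt + ½aΔt²; chain segment to segment.
0–6 s: v starts -2 cm/s; Δx = -2·6 + ½·-8·6² = -156 cm; v ends -50 cm/s.
6–8 s: v starts -50 cm/s; Δx = -50·2 + ½·10·2² = -80 cm; v ends -30 cm/s.
8–14 s: v starts -30 cm/s; Δx = -30·6 + ½·-9·6² = -342 cm; v ends -84 cm/s.
14–16 s: v starts -84 cm/s; Δx = -84·2 + ½·-4·2² = -176 cm; v ends -92 cm/s.
x(16) = -9 + Σ Δx = -763 cm.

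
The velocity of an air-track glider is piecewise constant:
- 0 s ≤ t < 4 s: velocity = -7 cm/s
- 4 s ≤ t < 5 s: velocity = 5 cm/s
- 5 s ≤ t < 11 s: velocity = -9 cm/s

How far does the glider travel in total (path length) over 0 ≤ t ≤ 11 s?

87 cm

Distance (not displacement) is the total path length: add the absolute areas under v-t.
0–4 s: |-7| × 4 = 28 cm
4–5 s: |5| × 1 = 5 cm
5–11 s: |-9| × 6 = 54 cm
Total distance = 87 cm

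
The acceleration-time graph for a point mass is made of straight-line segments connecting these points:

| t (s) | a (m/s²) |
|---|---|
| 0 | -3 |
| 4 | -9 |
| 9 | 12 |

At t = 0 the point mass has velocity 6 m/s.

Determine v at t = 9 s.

-10.5 m/s

Δv equals the area under the a-t graph; then v = v₀ + Δv.
0–4 s: ½(-3 + -9)(4) = -24 m/s
4–9 s: ½(-9 + 12)(5) = 7.5 m/s
Δv = -16.5 m/s, so v(9) = 6 + (-16.5) = -10.5 m/s.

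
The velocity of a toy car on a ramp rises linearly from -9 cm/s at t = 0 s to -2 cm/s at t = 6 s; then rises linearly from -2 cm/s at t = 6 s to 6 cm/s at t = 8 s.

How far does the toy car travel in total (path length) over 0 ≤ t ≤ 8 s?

Distance (not displacement) is the total path length: add the absolute areas under v-t.
0–6 s: |½(-9 + -2)(6)| = 33 cm
6–8 s: v = 0 at t = 6.5 s; triangle areas 0.5 + 4.5 = 5 cm
Total distance = 38 cm

38 cm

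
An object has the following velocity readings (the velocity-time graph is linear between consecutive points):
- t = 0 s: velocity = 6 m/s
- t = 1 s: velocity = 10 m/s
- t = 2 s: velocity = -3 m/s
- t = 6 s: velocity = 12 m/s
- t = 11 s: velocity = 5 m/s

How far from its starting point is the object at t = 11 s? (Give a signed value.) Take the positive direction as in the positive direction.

Net displacement equals the area under the velocity-time graph (areas below the axis count negative).
0–1 s: ½(6 + 10)(1) = 8 m
1–2 s: ½(10 + -3)(1) = 3.5 m
2–6 s: ½(-3 + 12)(4) = 18 m
6–11 s: ½(12 + 5)(5) = 42.5 m
Net displacement = 72 m

72 m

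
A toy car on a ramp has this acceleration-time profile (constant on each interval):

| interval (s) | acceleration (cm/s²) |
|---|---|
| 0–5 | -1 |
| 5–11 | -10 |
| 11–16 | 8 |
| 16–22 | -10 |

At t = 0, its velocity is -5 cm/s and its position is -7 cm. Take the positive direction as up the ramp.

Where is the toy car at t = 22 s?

-894.5 cm

On each constant-a segment, Δv = aΔt and Δx = v₀Δt + ½aΔt²; chain segment to segment.
0–5 s: v starts -5 cm/s; Δx = -5·5 + ½·-1·5² = -37.5 cm; v ends -10 cm/s.
5–11 s: v starts -10 cm/s; Δx = -10·6 + ½·-10·6² = -240 cm; v ends -70 cm/s.
11–16 s: v starts -70 cm/s; Δx = -70·5 + ½·8·5² = -250 cm; v ends -30 cm/s.
16–22 s: v starts -30 cm/s; Δx = -30·6 + ½·-10·6² = -360 cm; v ends -90 cm/s.
x(22) = -7 + Σ Δx = -894.5 cm.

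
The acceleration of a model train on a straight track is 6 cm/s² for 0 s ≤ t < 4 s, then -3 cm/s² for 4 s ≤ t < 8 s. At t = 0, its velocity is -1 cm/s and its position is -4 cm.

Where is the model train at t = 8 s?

108 cm

On each constant-a segment, Δv = aΔt and Δx = v₀Δt + ½aΔt²; chain segment to segment.
0–4 s: v starts -1 cm/s; Δx = -1·4 + ½·6·4² = 44 cm; v ends 23 cm/s.
4–8 s: v starts 23 cm/s; Δx = 23·4 + ½·-3·4² = 68 cm; v ends 11 cm/s.
x(8) = -4 + Σ Δx = 108 cm.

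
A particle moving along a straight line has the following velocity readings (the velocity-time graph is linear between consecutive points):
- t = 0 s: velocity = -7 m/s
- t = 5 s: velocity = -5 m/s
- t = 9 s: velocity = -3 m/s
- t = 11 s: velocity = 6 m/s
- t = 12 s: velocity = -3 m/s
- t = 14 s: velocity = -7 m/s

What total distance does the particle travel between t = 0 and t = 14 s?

Total distance travelled is ∫|v| dt — sum the magnitudes of each area piece.
0–5 s: |½(-7 + -5)(5)| = 30 m
5–9 s: |½(-5 + -3)(4)| = 16 m
9–11 s: v = 0 at t = 29/3 s; triangle areas 1 + 4 = 5 m
11–12 s: v = 0 at t = 35/3 s; triangle areas 2 + 0.5 = 2.5 m
12–14 s: |½(-3 + -7)(2)| = 10 m
Total distance = 63.5 m

63.5 m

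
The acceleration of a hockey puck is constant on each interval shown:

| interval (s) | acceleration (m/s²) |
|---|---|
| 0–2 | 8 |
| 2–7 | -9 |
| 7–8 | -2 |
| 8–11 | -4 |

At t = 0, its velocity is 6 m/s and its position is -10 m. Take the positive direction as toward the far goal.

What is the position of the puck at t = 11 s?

On each constant-a segment, Δv = aΔt and Δx = v₀Δt + ½aΔt²; chain segment to segment.
0–2 s: v starts 6 m/s; Δx = 6·2 + ½·8·2² = 28 m; v ends 22 m/s.
2–7 s: v starts 22 m/s; Δx = 22·5 + ½·-9·5² = -2.5 m; v ends -23 m/s.
7–8 s: v starts -23 m/s; Δx = -23·1 + ½·-2·1² = -24 m; v ends -25 m/s.
8–11 s: v starts -25 m/s; Δx = -25·3 + ½·-4·3² = -93 m; v ends -37 m/s.
x(11) = -10 + Σ Δx = -101.5 m.

-101.5 m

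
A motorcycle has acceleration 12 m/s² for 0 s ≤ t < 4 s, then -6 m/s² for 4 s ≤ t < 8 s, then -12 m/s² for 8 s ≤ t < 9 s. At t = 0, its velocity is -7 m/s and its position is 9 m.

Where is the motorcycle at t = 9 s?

204 m

On each constant-a segment, Δv = aΔt and Δx = v₀Δt + ½aΔt²; chain segment to segment.
0–4 s: v starts -7 m/s; Δx = -7·4 + ½·12·4² = 68 m; v ends 41 m/s.
4–8 s: v starts 41 m/s; Δx = 41·4 + ½·-6·4² = 116 m; v ends 17 m/s.
8–9 s: v starts 17 m/s; Δx = 17·1 + ½·-12·1² = 11 m; v ends 5 m/s.
x(9) = 9 + Σ Δx = 204 m.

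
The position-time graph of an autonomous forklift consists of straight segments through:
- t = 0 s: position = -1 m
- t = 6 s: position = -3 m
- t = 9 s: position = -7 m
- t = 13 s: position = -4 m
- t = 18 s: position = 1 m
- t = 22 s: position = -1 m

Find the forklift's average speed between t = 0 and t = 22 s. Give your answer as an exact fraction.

8/11 m/s

Average speed = (total path length)/(elapsed time); on a piecewise-linear x-t graph the path length is Σ|Δx|.
0–6 s: |Δx| = |-3 − -1| = 2 m
6–9 s: |Δx| = |-7 − -3| = 4 m
9–13 s: |Δx| = |-4 − -7| = 3 m
13–18 s: |Δx| = |1 − -4| = 5 m
18–22 s: |Δx| = |-1 − 1| = 2 m
Total path = 16 m; average speed = 16/22 = 8/11 m/s.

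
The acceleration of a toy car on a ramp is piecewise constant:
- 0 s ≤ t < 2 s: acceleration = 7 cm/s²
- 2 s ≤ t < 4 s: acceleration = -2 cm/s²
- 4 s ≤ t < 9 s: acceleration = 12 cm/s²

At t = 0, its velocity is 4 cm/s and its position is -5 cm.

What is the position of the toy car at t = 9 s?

269 cm

On each constant-a segment, Δv = aΔt and Δx = v₀Δt + ½aΔt²; chain segment to segment.
0–2 s: v starts 4 cm/s; Δx = 4·2 + ½·7·2² = 22 cm; v ends 18 cm/s.
2–4 s: v starts 18 cm/s; Δx = 18·2 + ½·-2·2² = 32 cm; v ends 14 cm/s.
4–9 s: v starts 14 cm/s; Δx = 14·5 + ½·12·5² = 220 cm; v ends 74 cm/s.
x(9) = -5 + Σ Δx = 269 cm.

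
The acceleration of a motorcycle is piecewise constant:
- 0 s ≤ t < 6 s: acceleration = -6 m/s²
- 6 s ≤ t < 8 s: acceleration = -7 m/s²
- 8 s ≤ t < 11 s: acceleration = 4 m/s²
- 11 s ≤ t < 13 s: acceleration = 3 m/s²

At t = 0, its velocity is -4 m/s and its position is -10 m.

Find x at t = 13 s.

-458 m

On each constant-a segment, Δv = aΔt and Δx = v₀Δt + ½aΔt²; chain segment to segment.
0–6 s: v starts -4 m/s; Δx = -4·6 + ½·-6·6² = -132 m; v ends -40 m/s.
6–8 s: v starts -40 m/s; Δx = -40·2 + ½·-7·2² = -94 m; v ends -54 m/s.
8–11 s: v starts -54 m/s; Δx = -54·3 + ½·4·3² = -144 m; v ends -42 m/s.
11–13 s: v starts -42 m/s; Δx = -42·2 + ½·3·2² = -78 m; v ends -36 m/s.
x(13) = -10 + Σ Δx = -458 m.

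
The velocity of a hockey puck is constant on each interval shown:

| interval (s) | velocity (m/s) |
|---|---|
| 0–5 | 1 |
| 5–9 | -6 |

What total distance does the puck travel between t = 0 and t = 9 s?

Distance (not displacement) is the total path length: add the absolute areas under v-t.
0–5 s: |1| × 5 = 5 m
5–9 s: |-6| × 4 = 24 m
Total distance = 29 m

29 m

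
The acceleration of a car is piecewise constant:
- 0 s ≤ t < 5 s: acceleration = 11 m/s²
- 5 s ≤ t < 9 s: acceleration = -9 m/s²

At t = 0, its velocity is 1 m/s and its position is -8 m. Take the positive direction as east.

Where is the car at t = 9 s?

286.5 m

On each constant-a segment, Δv = aΔt and Δx = v₀Δt + ½aΔt²; chain segment to segment.
0–5 s: v starts 1 m/s; Δx = 1·5 + ½·11·5² = 142.5 m; v ends 56 m/s.
5–9 s: v starts 56 m/s; Δx = 56·4 + ½·-9·4² = 152 m; v ends 20 m/s.
x(9) = -8 + Σ Δx = 286.5 m.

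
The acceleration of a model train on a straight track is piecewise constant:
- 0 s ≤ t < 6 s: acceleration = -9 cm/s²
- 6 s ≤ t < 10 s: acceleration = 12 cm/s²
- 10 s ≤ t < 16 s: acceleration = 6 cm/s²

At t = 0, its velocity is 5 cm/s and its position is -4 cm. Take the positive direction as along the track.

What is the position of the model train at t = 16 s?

On each constant-a segment, Δv = aΔt and Δx = v₀Δt + ½aΔt²; chain segment to segment.
0–6 s: v starts 5 cm/s; Δx = 5·6 + ½·-9·6² = -132 cm; v ends -49 cm/s.
6–10 s: v starts -49 cm/s; Δx = -49·4 + ½·12·4² = -100 cm; v ends -1 cm/s.
10–16 s: v starts -1 cm/s; Δx = -1·6 + ½·6·6² = 102 cm; v ends 35 cm/s.
x(16) = -4 + Σ Δx = -134 cm.

-134 cm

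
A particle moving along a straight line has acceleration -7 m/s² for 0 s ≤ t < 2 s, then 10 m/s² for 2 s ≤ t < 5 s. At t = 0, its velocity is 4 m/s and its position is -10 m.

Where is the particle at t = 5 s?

-1 m

On each constant-a segment, Δv = aΔt and Δx = v₀Δt + ½aΔt²; chain segment to segment.
0–2 s: v starts 4 m/s; Δx = 4·2 + ½·-7·2² = -6 m; v ends -10 m/s.
2–5 s: v starts -10 m/s; Δx = -10·3 + ½·10·3² = 15 m; v ends 20 m/s.
x(5) = -10 + Σ Δx = -1 m.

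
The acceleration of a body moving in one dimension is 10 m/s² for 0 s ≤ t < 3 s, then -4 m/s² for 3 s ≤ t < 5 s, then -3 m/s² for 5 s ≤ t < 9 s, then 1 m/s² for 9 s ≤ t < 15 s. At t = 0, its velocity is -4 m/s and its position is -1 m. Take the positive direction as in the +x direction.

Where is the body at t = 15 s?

On each constant-a segment, Δv = aΔt and Δx = v₀Δt + ½aΔt²; chain segment to segment.
0–3 s: v starts -4 m/s; Δx = -4·3 + ½·10·3² = 33 m; v ends 26 m/s.
3–5 s: v starts 26 m/s; Δx = 26·2 + ½·-4·2² = 44 m; v ends 18 m/s.
5–9 s: v starts 18 m/s; Δx = 18·4 + ½·-3·4² = 48 m; v ends 6 m/s.
9–15 s: v starts 6 m/s; Δx = 6·6 + ½·1·6² = 54 m; v ends 12 m/s.
x(15) = -1 + Σ Δx = 178 m.

178 m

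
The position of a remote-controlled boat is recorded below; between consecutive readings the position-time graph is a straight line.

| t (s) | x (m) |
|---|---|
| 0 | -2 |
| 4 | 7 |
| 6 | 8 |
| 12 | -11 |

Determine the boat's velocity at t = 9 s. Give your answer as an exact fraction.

-19/6 m/s

Velocity is the slope of the x-t graph on 6–12 s: (-11 − 8)/(12 − 6) = -19/6 m/s.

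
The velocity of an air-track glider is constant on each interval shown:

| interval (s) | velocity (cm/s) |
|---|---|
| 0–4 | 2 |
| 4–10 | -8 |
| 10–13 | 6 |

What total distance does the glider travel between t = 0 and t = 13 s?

Distance (not displacement) is the total path length: add the absolute areas under v-t.
0–4 s: |2| × 4 = 8 cm
4–10 s: |-8| × 6 = 48 cm
10–13 s: |6| × 3 = 18 cm
Total distance = 74 cm

74 cm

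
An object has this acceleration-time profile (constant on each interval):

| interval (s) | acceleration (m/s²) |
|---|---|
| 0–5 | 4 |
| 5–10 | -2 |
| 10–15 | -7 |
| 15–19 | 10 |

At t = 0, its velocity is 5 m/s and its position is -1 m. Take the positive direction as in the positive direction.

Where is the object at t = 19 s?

On each constant-a segment, Δv = aΔt and Δx = v₀Δt + ½aΔt²; chain segment to segment.
0–5 s: v starts 5 m/s; Δx = 5·5 + ½·4·5² = 75 m; v ends 25 m/s.
5–10 s: v starts 25 m/s; Δx = 25·5 + ½·-2·5² = 100 m; v ends 15 m/s.
10–15 s: v starts 15 m/s; Δx = 15·5 + ½·-7·5² = -12.5 m; v ends -20 m/s.
15–19 s: v starts -20 m/s; Δx = -20·4 + ½·10·4² = 0 m; v ends 20 m/s.
x(19) = -1 + Σ Δx = 161.5 m.

161.5 m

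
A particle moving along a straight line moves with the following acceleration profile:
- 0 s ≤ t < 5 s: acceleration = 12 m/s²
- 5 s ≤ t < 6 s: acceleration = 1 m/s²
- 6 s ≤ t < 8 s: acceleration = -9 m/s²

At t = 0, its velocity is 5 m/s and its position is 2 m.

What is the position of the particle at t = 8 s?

On each constant-a segment, Δv = aΔt and Δx = v₀Δt + ½aΔt²; chain segment to segment.
0–5 s: v starts 5 m/s; Δx = 5·5 + ½·12·5² = 175 m; v ends 65 m/s.
5–6 s: v starts 65 m/s; Δx = 65·1 + ½·1·1² = 65.5 m; v ends 66 m/s.
6–8 s: v starts 66 m/s; Δx = 66·2 + ½·-9·2² = 114 m; v ends 48 m/s.
x(8) = 2 + Σ Δx = 356.5 m.

356.5 m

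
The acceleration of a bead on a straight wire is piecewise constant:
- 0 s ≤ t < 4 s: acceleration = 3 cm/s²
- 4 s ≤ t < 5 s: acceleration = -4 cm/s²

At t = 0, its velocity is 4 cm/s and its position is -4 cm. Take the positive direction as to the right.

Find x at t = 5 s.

50 cm

On each constant-a segment, Δv = aΔt and Δx = v₀Δt + ½aΔt²; chain segment to segment.
0–4 s: v starts 4 cm/s; Δx = 4·4 + ½·3·4² = 40 cm; v ends 16 cm/s.
4–5 s: v starts 16 cm/s; Δx = 16·1 + ½·-4·1² = 14 cm; v ends 12 cm/s.
x(5) = -4 + Σ Δx = 50 cm.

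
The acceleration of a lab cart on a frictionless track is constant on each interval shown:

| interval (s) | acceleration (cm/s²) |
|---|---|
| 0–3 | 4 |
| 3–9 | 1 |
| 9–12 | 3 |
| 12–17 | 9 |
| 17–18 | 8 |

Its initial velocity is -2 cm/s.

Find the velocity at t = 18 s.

Δv equals the area under the a-t graph; then v = v₀ + Δv.
0–3 s: 4 × 3 = 12 cm/s
3–9 s: 1 × 6 = 6 cm/s
9–12 s: 3 × 3 = 9 cm/s
12–17 s: 9 × 5 = 45 cm/s
17–18 s: 8 × 1 = 8 cm/s
Δv = 80 cm/s, so v(18) = -2 + (80) = 78 cm/s.

78 cm/s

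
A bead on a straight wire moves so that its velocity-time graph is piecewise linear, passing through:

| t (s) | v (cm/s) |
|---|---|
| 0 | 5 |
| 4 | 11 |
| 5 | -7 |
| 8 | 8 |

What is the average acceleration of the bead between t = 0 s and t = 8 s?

Average acceleration = Δv/Δt = (8 − 5)/(8 − 0) = 0.375 cm/s².

0.375 cm/s²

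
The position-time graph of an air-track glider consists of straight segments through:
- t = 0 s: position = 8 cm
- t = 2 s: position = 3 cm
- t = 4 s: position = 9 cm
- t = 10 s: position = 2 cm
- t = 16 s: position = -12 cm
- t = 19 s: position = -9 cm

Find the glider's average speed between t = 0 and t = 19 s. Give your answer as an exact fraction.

35/19 cm/s

Average speed = (total path length)/(elapsed time); on a piecewise-linear x-t graph the path length is Σ|Δx|.
0–2 s: |Δx| = |3 − 8| = 5 cm
2–4 s: |Δx| = |9 − 3| = 6 cm
4–10 s: |Δx| = |2 − 9| = 7 cm
10–16 s: |Δx| = |-12 − 2| = 14 cm
16–19 s: |Δx| = |-9 − -12| = 3 cm
Total path = 35 cm; average speed = 35/19 = 35/19 cm/s.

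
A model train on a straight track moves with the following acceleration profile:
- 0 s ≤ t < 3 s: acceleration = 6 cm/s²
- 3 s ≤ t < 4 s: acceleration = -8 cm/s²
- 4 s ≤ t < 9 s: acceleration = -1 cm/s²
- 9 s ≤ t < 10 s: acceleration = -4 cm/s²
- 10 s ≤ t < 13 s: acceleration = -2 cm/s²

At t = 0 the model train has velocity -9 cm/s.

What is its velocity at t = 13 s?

-14 cm/s

Δv equals the area under the a-t graph; then v = v₀ + Δv.
0–3 s: 6 × 3 = 18 cm/s
3–4 s: -8 × 1 = -8 cm/s
4–9 s: -1 × 5 = -5 cm/s
9–10 s: -4 × 1 = -4 cm/s
10–13 s: -2 × 3 = -6 cm/s
Δv = -5 cm/s, so v(13) = -9 + (-5) = -14 cm/s.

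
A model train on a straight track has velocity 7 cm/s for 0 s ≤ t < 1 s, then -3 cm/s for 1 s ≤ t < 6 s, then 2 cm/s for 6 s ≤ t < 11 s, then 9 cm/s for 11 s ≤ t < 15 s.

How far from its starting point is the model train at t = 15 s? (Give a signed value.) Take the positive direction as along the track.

Net displacement equals the area under the velocity-time graph (areas below the axis count negative).
0–1 s: 7 × 1 = 7 cm
1–6 s: -3 × 5 = -15 cm
6–11 s: 2 × 5 = 10 cm
11–15 s: 9 × 4 = 36 cm
Net displacement = 38 cm

38 cm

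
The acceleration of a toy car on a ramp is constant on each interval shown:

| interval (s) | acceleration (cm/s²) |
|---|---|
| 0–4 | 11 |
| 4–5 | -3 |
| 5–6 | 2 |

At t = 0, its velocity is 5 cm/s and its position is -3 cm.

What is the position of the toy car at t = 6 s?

199.5 cm

On each constant-a segment, Δv = aΔt and Δx = v₀Δt + ½aΔt²; chain segment to segment.
0–4 s: v starts 5 cm/s; Δx = 5·4 + ½·11·4² = 108 cm; v ends 49 cm/s.
4–5 s: v starts 49 cm/s; Δx = 49·1 + ½·-3·1² = 47.5 cm; v ends 46 cm/s.
5–6 s: v starts 46 cm/s; Δx = 46·1 + ½·2·1² = 47 cm; v ends 48 cm/s.
x(6) = -3 + Σ Δx = 199.5 cm.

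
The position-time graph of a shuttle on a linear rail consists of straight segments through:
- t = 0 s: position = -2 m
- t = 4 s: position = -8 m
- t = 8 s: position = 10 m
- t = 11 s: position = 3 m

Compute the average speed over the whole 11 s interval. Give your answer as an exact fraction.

31/11 m/s

Average speed = (total path length)/(elapsed time); on a piecewise-linear x-t graph the path length is Σ|Δx|.
0–4 s: |Δx| = |-8 − -2| = 6 m
4–8 s: |Δx| = |10 − -8| = 18 m
8–11 s: |Δx| = |3 − 10| = 7 m
Total path = 31 m; average speed = 31/11 = 31/11 m/s.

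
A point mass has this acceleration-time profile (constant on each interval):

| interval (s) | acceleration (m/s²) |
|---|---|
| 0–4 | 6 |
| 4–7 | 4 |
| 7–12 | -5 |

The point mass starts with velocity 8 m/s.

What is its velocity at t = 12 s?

Δv equals the area under the a-t graph; then v = v₀ + Δv.
0–4 s: 6 × 4 = 24 m/s
4–7 s: 4 × 3 = 12 m/s
7–12 s: -5 × 5 = -25 m/s
Δv = 11 m/s, so v(12) = 8 + (11) = 19 m/s.

19 m/s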